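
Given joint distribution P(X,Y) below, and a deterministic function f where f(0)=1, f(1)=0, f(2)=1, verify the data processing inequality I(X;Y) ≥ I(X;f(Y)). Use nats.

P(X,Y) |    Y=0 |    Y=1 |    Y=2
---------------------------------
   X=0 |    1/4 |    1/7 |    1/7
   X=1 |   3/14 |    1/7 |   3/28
I(X;Y) = 0.0014, I(X;f(Y)) = 0.0010, inequality holds: 0.0014 ≥ 0.0010

Data Processing Inequality: For any Markov chain X → Y → Z, we have I(X;Y) ≥ I(X;Z).

Here Z = f(Y) is a deterministic function of Y, forming X → Y → Z.

Original I(X;Y) = 0.0014 nats

After applying f:
P(X,Z) where Z=f(Y):
- P(X,Z=0) = P(X,Y=1)
- P(X,Z=1) = P(X,Y=0) + P(X,Y=2)

I(X;Z) = I(X;f(Y)) = 0.0010 nats

Verification: 0.0014 ≥ 0.0010 ✓

Information cannot be created by processing; the function f can only lose information about X.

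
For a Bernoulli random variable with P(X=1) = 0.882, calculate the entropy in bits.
0.5236 bits

The binary entropy function is:
H(p) = -p log(p) - (1-p) log(1-p)

H(0.882) = -0.882 × log_2(0.882) - 0.118 × log_2(0.118)
H(0.882) = 0.5236 bits

Note: Binary entropy is maximized at p=0.5 (H=1 bit) and minimized at p=0 or p=1 (H=0).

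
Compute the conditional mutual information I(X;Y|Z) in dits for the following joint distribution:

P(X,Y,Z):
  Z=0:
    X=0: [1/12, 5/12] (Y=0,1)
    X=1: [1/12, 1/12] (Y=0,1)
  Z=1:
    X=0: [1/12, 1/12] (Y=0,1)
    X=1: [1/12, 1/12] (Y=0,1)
0.0148 dits

Conditional mutual information: I(X;Y|Z) = H(X|Z) + H(Y|Z) - H(X,Y|Z)

H(Z) = 0.2764
H(X,Z) = 0.5396 → H(X|Z) = 0.2632
H(Y,Z) = 0.5396 → H(Y|Z) = 0.2632
H(X,Y,Z) = 0.7879 → H(X,Y|Z) = 0.5115

I(X;Y|Z) = 0.2632 + 0.2632 - 0.5115 = 0.0148 dits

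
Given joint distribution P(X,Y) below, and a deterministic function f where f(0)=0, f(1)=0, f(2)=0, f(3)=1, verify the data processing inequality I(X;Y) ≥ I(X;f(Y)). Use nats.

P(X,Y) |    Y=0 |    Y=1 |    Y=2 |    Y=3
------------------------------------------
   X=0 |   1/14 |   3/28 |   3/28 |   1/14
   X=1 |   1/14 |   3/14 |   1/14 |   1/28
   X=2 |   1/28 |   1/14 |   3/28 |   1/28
I(X;Y) = 0.0444, I(X;f(Y)) = 0.0092, inequality holds: 0.0444 ≥ 0.0092

Data Processing Inequality: For any Markov chain X → Y → Z, we have I(X;Y) ≥ I(X;Z).

Here Z = f(Y) is a deterministic function of Y, forming X → Y → Z.

Original I(X;Y) = 0.0444 nats

After applying f:
P(X,Z) where Z=f(Y):
- P(X,Z=0) = P(X,Y=0) + P(X,Y=1) + P(X,Y=2)
- P(X,Z=1) = P(X,Y=3)

I(X;Z) = I(X;f(Y)) = 0.0092 nats

Verification: 0.0444 ≥ 0.0092 ✓

Information cannot be created by processing; the function f can only lose information about X.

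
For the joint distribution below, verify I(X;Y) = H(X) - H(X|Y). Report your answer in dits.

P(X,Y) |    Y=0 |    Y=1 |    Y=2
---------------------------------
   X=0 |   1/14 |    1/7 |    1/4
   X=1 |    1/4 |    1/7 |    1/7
I(X;Y) = 0.0281 dits

Mutual information has multiple equivalent forms:
- I(X;Y) = H(X) - H(X|Y)
- I(X;Y) = H(Y) - H(Y|X)
- I(X;Y) = H(X) + H(Y) - H(X,Y)

Computing all quantities:
H(X) = 0.2999, H(Y) = 0.4733, H(X,Y) = 0.7451
H(X|Y) = 0.2718, H(Y|X) = 0.4452

Verification:
H(X) - H(X|Y) = 0.2999 - 0.2718 = 0.0281
H(Y) - H(Y|X) = 0.4733 - 0.4452 = 0.0281
H(X) + H(Y) - H(X,Y) = 0.2999 + 0.4733 - 0.7451 = 0.0281

All forms give I(X;Y) = 0.0281 dits. ✓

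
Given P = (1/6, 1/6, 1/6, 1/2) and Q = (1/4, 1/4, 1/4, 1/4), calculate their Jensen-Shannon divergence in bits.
0.0488 bits

Jensen-Shannon divergence is:
JSD(P||Q) = 0.5 × D_KL(P||M) + 0.5 × D_KL(Q||M)
where M = 0.5 × (P + Q) is the mixture distribution.

M = 0.5 × (1/6, 1/6, 1/6, 1/2) + 0.5 × (1/4, 1/4, 1/4, 1/4) = (5/24, 5/24, 5/24, 3/8)

D_KL(P||M) = 0.0466 bits
D_KL(Q||M) = 0.0510 bits

JSD(P||Q) = 0.5 × 0.0466 + 0.5 × 0.0510 = 0.0488 bits

Unlike KL divergence, JSD is symmetric and bounded: 0 ≤ JSD ≤ log(2).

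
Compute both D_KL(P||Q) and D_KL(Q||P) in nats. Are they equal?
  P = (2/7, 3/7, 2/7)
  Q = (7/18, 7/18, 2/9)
D_KL(P||Q) = 0.0254, D_KL(Q||P) = 0.0263

KL divergence is not symmetric: D_KL(P||Q) ≠ D_KL(Q||P) in general.

D_KL(P||Q) = 0.0254 nats
D_KL(Q||P) = 0.0263 nats

No, they are not equal!

This asymmetry is why KL divergence is not a true distance metric.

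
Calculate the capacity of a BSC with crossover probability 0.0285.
0.8132 bits

For a binary symmetric channel (BSC) with error probability p:
Capacity C = 1 - H(p) bits per symbol

where H(p) = -p log₂(p) - (1-p) log₂(1-p) is the binary entropy function.

H(0.0285) = 0.1868 bits
C = 1 - 0.1868 = 0.8132 bits per symbol

This means we can reliably transmit up to 0.8132 bits of information per channel use.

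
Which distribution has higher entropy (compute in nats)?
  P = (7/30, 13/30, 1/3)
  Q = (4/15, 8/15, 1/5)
P

Computing entropies in nats:
H(P) = 1.0681
H(Q) = 1.0096

Distribution P has higher entropy.

Intuition: The distribution closer to uniform (more spread out) has higher entropy.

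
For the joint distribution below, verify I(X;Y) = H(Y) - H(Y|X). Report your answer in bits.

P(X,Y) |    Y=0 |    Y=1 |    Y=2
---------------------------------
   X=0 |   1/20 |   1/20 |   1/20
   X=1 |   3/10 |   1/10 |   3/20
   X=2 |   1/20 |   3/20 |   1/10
I(X;Y) = 0.1060 bits

Mutual information has multiple equivalent forms:
- I(X;Y) = H(X) - H(X|Y)
- I(X;Y) = H(Y) - H(Y|X)
- I(X;Y) = H(X) + H(Y) - H(X,Y)

Computing all quantities:
H(X) = 1.4060, H(Y) = 1.5710, H(X,Y) = 2.8710
H(X|Y) = 1.3000, H(Y|X) = 1.4649

Verification:
H(X) - H(X|Y) = 1.4060 - 1.3000 = 0.1060
H(Y) - H(Y|X) = 1.5710 - 1.4649 = 0.1060
H(X) + H(Y) - H(X,Y) = 1.4060 + 1.5710 - 2.8710 = 0.1060

All forms give I(X;Y) = 0.1060 bits. ✓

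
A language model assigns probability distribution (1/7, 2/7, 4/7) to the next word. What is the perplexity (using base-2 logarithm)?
2.6005

Perplexity is 2^H (or exp(H) for natural log).

First, H = -Σ p log p = 1.3788 bits
Perplexity = 2^1.3788 = 2.6005

Interpretation: The model's uncertainty is equivalent to choosing uniformly among 2.6 options.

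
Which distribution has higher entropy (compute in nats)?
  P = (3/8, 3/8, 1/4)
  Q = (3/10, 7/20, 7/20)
Q

Computing entropies in nats:
H(P) = 1.0822
H(Q) = 1.0961

Distribution Q has higher entropy.

Intuition: The distribution closer to uniform (more spread out) has higher entropy.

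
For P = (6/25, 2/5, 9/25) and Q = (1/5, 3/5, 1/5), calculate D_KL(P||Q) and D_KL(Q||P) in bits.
D_KL(P||Q) = 0.1344, D_KL(Q||P) = 0.1288

KL divergence is not symmetric: D_KL(P||Q) ≠ D_KL(Q||P) in general.

D_KL(P||Q) = 0.1344 bits
D_KL(Q||P) = 0.1288 bits

No, they are not equal!

This asymmetry is why KL divergence is not a true distance metric.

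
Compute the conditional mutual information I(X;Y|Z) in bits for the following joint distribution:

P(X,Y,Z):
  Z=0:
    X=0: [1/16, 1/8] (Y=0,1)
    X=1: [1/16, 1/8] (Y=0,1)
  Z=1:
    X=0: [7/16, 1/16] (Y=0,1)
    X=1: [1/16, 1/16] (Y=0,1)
0.0544 bits

Conditional mutual information: I(X;Y|Z) = H(X|Z) + H(Y|Z) - H(X,Y|Z)

H(Z) = 0.9544
H(X,Z) = 1.7806 → H(X|Z) = 0.8262
H(Y,Z) = 1.7500 → H(Y|Z) = 0.7956
H(X,Y,Z) = 2.5218 → H(X,Y|Z) = 1.5673

I(X;Y|Z) = 0.8262 + 0.7956 - 1.5673 = 0.0544 bits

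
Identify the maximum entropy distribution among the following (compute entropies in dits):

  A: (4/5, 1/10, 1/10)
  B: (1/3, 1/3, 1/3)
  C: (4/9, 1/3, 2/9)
B

For a discrete distribution over n outcomes, entropy is maximized by the uniform distribution.

Computing entropies:
H(A) = 0.2775 dits
H(B) = 0.4771 dits
H(C) = 0.4607 dits

The uniform distribution (where all probabilities equal 1/3) achieves the maximum entropy of log_10(3) = 0.4771 dits.

Distribution B has the highest entropy.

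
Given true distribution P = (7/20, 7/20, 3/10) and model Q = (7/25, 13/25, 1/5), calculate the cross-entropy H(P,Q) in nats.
1.1572 nats

Cross-entropy: H(P,Q) = -Σ p(x) log q(x)

Alternatively: H(P,Q) = H(P) + D_KL(P||Q)
H(P) = 1.0961 nats
D_KL(P||Q) = 0.0612 nats

H(P,Q) = 1.0961 + 0.0612 = 1.1572 nats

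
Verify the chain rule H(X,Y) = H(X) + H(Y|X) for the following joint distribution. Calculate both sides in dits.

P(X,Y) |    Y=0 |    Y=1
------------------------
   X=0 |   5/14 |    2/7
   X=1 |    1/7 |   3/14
H(X,Y) = 0.5792, H(X) = 0.2831, H(Y|X) = 0.2962 (all in dits)

Chain rule: H(X,Y) = H(X) + H(Y|X)

Left side — joint entropy directly:
H(X,Y) = -Σ p(x,y) log p(x,y) = 0.5792 dits

Right side — compute H(Y|X) from the conditional distributions:
P(X) = (9/14, 5/14), so H(X) = 0.2831 dits
H(Y|X) = Σ_x P(X=x) · H(Y|X=x):
  P(Y|X=0) = (5/9, 4/9), H(Y|X=0) = 0.2983, weight P(X=0) = 9/14
  P(Y|X=1) = (2/5, 3/5), H(Y|X=1) = 0.2923, weight P(X=1) = 5/14
H(Y|X) = 0.2962 dits

H(X) + H(Y|X) = 0.2831 + 0.2962 = 0.5792 dits

Both sides equal 0.5792 dits. ✓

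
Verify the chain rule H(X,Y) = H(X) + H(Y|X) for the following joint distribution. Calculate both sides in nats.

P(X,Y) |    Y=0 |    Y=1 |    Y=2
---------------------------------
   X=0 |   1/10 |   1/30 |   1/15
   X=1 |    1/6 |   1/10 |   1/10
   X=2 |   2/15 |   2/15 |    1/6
H(X,Y) = 2.1192, H(X) = 1.0521, H(Y|X) = 1.0671 (all in nats)

Chain rule: H(X,Y) = H(X) + H(Y|X)

Left side — joint entropy directly:
H(X,Y) = -Σ p(x,y) log p(x,y) = 2.1192 nats

Right side — compute H(Y|X) from the conditional distributions:
P(X) = (1/5, 11/30, 13/30), so H(X) = 1.0521 nats
H(Y|X) = Σ_x P(X=x) · H(Y|X=x):
  P(Y|X=0) = (1/2, 1/6, 1/3), H(Y|X=0) = 1.0114, weight P(X=0) = 1/5
  P(Y|X=1) = (5/11, 3/11, 3/11), H(Y|X=1) = 1.0671, weight P(X=1) = 11/30
  P(Y|X=2) = (4/13, 4/13, 5/13), H(Y|X=2) = 1.0928, weight P(X=2) = 13/30
H(Y|X) = 1.0671 nats

H(X) + H(Y|X) = 1.0521 + 1.0671 = 2.1192 nats

Both sides equal 2.1192 nats. ✓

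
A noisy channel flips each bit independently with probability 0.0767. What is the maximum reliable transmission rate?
0.6096 bits

For a binary symmetric channel (BSC) with error probability p:
Capacity C = 1 - H(p) bits per symbol

where H(p) = -p log₂(p) - (1-p) log₂(1-p) is the binary entropy function.

H(0.0767) = 0.3904 bits
C = 1 - 0.3904 = 0.6096 bits per symbol

This means we can reliably transmit up to 0.6096 bits of information per channel use.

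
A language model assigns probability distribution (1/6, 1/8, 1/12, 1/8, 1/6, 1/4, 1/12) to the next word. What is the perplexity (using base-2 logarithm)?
6.5394

Perplexity is 2^H (or exp(H) for natural log).

First, H = -Σ p log p = 2.7091 bits
Perplexity = 2^2.7091 = 6.5394

Interpretation: The model's uncertainty is equivalent to choosing uniformly among 6.5 options.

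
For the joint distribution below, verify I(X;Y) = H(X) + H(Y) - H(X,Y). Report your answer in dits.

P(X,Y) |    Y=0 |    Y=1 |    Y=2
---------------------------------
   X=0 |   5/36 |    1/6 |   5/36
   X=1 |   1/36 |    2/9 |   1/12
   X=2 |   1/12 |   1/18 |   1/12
I(X;Y) = 0.0293 dits

Mutual information has multiple equivalent forms:
- I(X;Y) = H(X) - H(X|Y)
- I(X;Y) = H(Y) - H(Y|X)
- I(X;Y) = H(X) + H(Y) - H(X,Y)

Computing all quantities:
H(X) = 0.4607, H(Y) = 0.4644, H(X,Y) = 0.8958
H(X|Y) = 0.4314, H(Y|X) = 0.4350

Verification:
H(X) - H(X|Y) = 0.4607 - 0.4314 = 0.0293
H(Y) - H(Y|X) = 0.4644 - 0.4350 = 0.0293
H(X) + H(Y) - H(X,Y) = 0.4607 + 0.4644 - 0.8958 = 0.0293

All forms give I(X;Y) = 0.0293 dits. ✓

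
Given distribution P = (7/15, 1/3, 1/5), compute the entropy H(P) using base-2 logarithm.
1.5058 bits

Shannon entropy is H(X) = -Σ p(x) log p(x).

For P = (7/15, 1/3, 1/5):
H = -7/15 × log_2(7/15) -1/3 × log_2(1/3) -1/5 × log_2(1/5)
H = 1.5058 bits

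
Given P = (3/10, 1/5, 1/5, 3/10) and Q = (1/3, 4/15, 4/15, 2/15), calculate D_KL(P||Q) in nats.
0.0966 nats

KL divergence: D_KL(P||Q) = Σ p(x) log(p(x)/q(x))

Computing term by term:
  x=0: 3/10 × log_e[(3/10)/(1/3)] = 3/10 × -0.1054 = -0.0316
  x=1: 1/5 × log_e[(1/5)/(4/15)] = 1/5 × -0.2877 = -0.0575
  x=2: 1/5 × log_e[(1/5)/(4/15)] = 1/5 × -0.2877 = -0.0575
  x=3: 3/10 × log_e[(3/10)/(2/15)] = 3/10 × 0.8109 = 0.2433

D_KL(P||Q) = 0.0966 nats

Note: KL divergence is always non-negative and equals 0 iff P = Q.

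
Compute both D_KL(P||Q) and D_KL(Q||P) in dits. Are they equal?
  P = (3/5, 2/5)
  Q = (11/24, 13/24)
D_KL(P||Q) = 0.0175, D_KL(Q||P) = 0.0177

KL divergence is not symmetric: D_KL(P||Q) ≠ D_KL(Q||P) in general.

D_KL(P||Q) = 0.0175 dits
D_KL(Q||P) = 0.0177 dits

No, they are not equal!

This asymmetry is why KL divergence is not a true distance metric.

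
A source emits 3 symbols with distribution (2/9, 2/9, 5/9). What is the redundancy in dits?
0.0450 dits

Redundancy measures how far a source is from maximum entropy:
R = H_max - H(X)

Maximum entropy for 3 symbols: H_max = log_10(3) = 0.4771 dits
Actual entropy: H(X) = 0.4321 dits
Redundancy: R = 0.4771 - 0.4321 = 0.0450 dits

This redundancy represents potential for compression: the source could be compressed by 0.0450 dits per symbol.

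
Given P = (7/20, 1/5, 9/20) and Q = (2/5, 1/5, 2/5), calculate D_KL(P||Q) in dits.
0.0027 dits

KL divergence: D_KL(P||Q) = Σ p(x) log(p(x)/q(x))

Computing term by term:
  x=0: 7/20 × log_10[(7/20)/(2/5)] = 7/20 × -0.0580 = -0.0203
  x=1: 1/5 × log_10[(1/5)/(1/5)] = 1/5 × 0.0000 = 0.0000
  x=2: 9/20 × log_10[(9/20)/(2/5)] = 9/20 × 0.0512 = 0.0230

D_KL(P||Q) = 0.0027 dits

Note: KL divergence is always non-negative and equals 0 iff P = Q.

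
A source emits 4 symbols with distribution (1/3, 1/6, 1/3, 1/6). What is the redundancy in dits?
0.0246 dits

Redundancy measures how far a source is from maximum entropy:
R = H_max - H(X)

Maximum entropy for 4 symbols: H_max = log_10(4) = 0.6021 dits
Actual entropy: H(X) = 0.5775 dits
Redundancy: R = 0.6021 - 0.5775 = 0.0246 dits

This redundancy represents potential for compression: the source could be compressed by 0.0246 dits per symbol.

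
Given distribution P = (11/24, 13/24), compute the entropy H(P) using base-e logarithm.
0.6897 nats

Shannon entropy is H(X) = -Σ p(x) log p(x).

For P = (11/24, 13/24):
H = -11/24 × log_e(11/24) -13/24 × log_e(13/24)
H = 0.6897 nats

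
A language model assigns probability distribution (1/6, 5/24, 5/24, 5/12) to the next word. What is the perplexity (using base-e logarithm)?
3.7322

Perplexity is e^H (or exp(H) for natural log).

First, H = -Σ p log p = 1.3170 nats
Perplexity = e^1.3170 = 3.7322

Interpretation: The model's uncertainty is equivalent to choosing uniformly among 3.7 options.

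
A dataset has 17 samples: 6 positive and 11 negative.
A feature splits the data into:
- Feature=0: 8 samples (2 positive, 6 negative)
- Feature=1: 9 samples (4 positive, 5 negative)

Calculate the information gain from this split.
0.0302 bits

Information Gain = H(Y) - H(Y|Feature)

Before split:
P(positive) = 6/17 = 0.3529
H(Y) = 0.9367 bits

After split:
Feature=0: H = 0.8113 bits (weight = 8/17)
Feature=1: H = 0.9911 bits (weight = 9/17)
H(Y|Feature) = (8/17)×0.8113 + (9/17)×0.9911 = 0.9065 bits

Information Gain = 0.9367 - 0.9065 = 0.0302 bits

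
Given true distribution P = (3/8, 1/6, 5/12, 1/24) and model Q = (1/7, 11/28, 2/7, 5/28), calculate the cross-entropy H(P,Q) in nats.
1.4792 nats

Cross-entropy: H(P,Q) = -Σ p(x) log q(x)

Alternatively: H(P,Q) = H(P) + D_KL(P||Q)
H(P) = 1.1636 nats
D_KL(P||Q) = 0.3156 nats

H(P,Q) = 1.1636 + 0.3156 = 1.4792 nats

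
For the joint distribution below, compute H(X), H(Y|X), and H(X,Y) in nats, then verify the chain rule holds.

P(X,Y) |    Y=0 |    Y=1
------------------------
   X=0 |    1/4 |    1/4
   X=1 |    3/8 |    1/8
H(X,Y) = 1.3209, H(X) = 0.6931, H(Y|X) = 0.6277 (all in nats)

Chain rule: H(X,Y) = H(X) + H(Y|X)

Left side — joint entropy directly:
H(X,Y) = -Σ p(x,y) log p(x,y) = 1.3209 nats

Right side — compute H(Y|X) from the conditional distributions:
P(X) = (1/2, 1/2), so H(X) = 0.6931 nats
H(Y|X) = Σ_x P(X=x) · H(Y|X=x):
  P(Y|X=0) = (1/2, 1/2), H(Y|X=0) = 0.6931, weight P(X=0) = 1/2
  P(Y|X=1) = (3/4, 1/4), H(Y|X=1) = 0.5623, weight P(X=1) = 1/2
H(Y|X) = 0.6277 nats

H(X) + H(Y|X) = 0.6931 + 0.6277 = 1.3209 nats

Both sides equal 1.3209 nats. ✓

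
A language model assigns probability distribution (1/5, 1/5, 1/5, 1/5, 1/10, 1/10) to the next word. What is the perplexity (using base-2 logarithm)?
5.7435

Perplexity is 2^H (or exp(H) for natural log).

First, H = -Σ p log p = 2.5219 bits
Perplexity = 2^2.5219 = 5.7435

Interpretation: The model's uncertainty is equivalent to choosing uniformly among 5.7 options.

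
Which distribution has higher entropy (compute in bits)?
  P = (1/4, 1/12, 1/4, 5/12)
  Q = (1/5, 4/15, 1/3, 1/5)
Q

Computing entropies in bits:
H(P) = 1.8250
H(Q) = 1.9656

Distribution Q has higher entropy.

Intuition: The distribution closer to uniform (more spread out) has higher entropy.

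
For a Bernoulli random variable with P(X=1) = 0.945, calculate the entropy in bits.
0.3073 bits

The binary entropy function is:
H(p) = -p log(p) - (1-p) log(1-p)

H(0.945) = -0.945 × log_2(0.945) - 0.055 × log_2(0.055)
H(0.945) = 0.3073 bits

Note: Binary entropy is maximized at p=0.5 (H=1 bit) and minimized at p=0 or p=1 (H=0).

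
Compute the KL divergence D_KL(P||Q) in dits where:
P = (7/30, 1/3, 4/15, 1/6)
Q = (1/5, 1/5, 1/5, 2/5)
0.0595 dits

KL divergence: D_KL(P||Q) = Σ p(x) log(p(x)/q(x))

Computing term by term:
  x=0: 7/30 × log_10[(7/30)/(1/5)] = 7/30 × 0.0669 = 0.0156
  x=1: 1/3 × log_10[(1/3)/(1/5)] = 1/3 × 0.2218 = 0.0739
  x=2: 4/15 × log_10[(4/15)/(1/5)] = 4/15 × 0.1249 = 0.0333
  x=3: 1/6 × log_10[(1/6)/(2/5)] = 1/6 × -0.3802 = -0.0634

D_KL(P||Q) = 0.0595 dits

Note: KL divergence is always non-negative and equals 0 iff P = Q.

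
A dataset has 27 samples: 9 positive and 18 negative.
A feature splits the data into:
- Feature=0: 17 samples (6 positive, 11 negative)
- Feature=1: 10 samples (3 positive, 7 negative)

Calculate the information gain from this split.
0.0021 bits

Information Gain = H(Y) - H(Y|Feature)

Before split:
P(positive) = 9/27 = 0.3333
H(Y) = 0.9183 bits

After split:
Feature=0: H = 0.9367 bits (weight = 17/27)
Feature=1: H = 0.8813 bits (weight = 10/27)
H(Y|Feature) = (17/27)×0.9367 + (10/27)×0.8813 = 0.9162 bits

Information Gain = 0.9183 - 0.9162 = 0.0021 bits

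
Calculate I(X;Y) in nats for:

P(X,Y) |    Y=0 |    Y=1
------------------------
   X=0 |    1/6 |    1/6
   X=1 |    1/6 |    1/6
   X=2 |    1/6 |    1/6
0.0000 nats

Mutual information: I(X;Y) = H(X) + H(Y) - H(X,Y)

Marginals:
P(X) = (1/3, 1/3, 1/3), H(X) = 1.0986 nats
P(Y) = (1/2, 1/2), H(Y) = 0.6931 nats

Joint entropy: H(X,Y) = 1.7918 nats

I(X;Y) = 1.0986 + 0.6931 - 1.7918 = 0.0000 nats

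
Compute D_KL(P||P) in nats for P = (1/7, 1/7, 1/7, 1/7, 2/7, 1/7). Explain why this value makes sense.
0.0000 nats

KL divergence satisfies the Gibbs inequality: D_KL(P||Q) ≥ 0 for all distributions P, Q.

D_KL(P||Q) = Σ p(x) log(p(x)/q(x))
Each term is p(x) × log_e(p(x)/p(x)) = p(x) × log_e(1) = 0, so the sum is 0.
D_KL(P||Q) = 0.0000 nats

When P = Q, the KL divergence is exactly 0, as there is no 'divergence' between identical distributions.

This non-negativity is a fundamental property: relative entropy cannot be negative because it measures how different Q is from P.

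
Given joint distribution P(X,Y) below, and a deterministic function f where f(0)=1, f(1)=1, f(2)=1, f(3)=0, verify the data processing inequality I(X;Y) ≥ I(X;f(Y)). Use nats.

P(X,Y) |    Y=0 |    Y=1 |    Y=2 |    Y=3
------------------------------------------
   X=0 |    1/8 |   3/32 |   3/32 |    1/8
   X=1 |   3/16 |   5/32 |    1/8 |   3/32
I(X;Y) = 0.0108, I(X;f(Y)) = 0.0101, inequality holds: 0.0108 ≥ 0.0101

Data Processing Inequality: For any Markov chain X → Y → Z, we have I(X;Y) ≥ I(X;Z).

Here Z = f(Y) is a deterministic function of Y, forming X → Y → Z.

Original I(X;Y) = 0.0108 nats

After applying f:
P(X,Z) where Z=f(Y):
- P(X,Z=0) = P(X,Y=3)
- P(X,Z=1) = P(X,Y=0) + P(X,Y=1) + P(X,Y=2)

I(X;Z) = I(X;f(Y)) = 0.0101 nats

Verification: 0.0108 ≥ 0.0101 ✓

Information cannot be created by processing; the function f can only lose information about X.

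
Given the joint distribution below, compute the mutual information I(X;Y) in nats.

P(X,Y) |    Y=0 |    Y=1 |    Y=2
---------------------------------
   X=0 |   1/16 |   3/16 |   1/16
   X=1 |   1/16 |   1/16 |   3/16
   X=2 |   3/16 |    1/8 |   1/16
0.1216 nats

Mutual information: I(X;Y) = H(X) + H(Y) - H(X,Y)

Marginals:
P(X) = (5/16, 5/16, 3/8), H(X) = 1.0948 nats
P(Y) = (5/16, 3/8, 5/16), H(Y) = 1.0948 nats

Joint entropy: H(X,Y) = 2.0680 nats

I(X;Y) = 1.0948 + 1.0948 - 2.0680 = 0.1216 nats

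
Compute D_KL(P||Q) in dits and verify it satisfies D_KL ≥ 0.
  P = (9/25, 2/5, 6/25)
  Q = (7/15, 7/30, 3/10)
0.0298 dits

KL divergence satisfies the Gibbs inequality: D_KL(P||Q) ≥ 0 for all distributions P, Q.

D_KL(P||Q) = Σ p(x) log(p(x)/q(x))
Term by term:
  x=0: 9/25 × log_10[(9/25)/(7/15)] = -0.0406
  x=1: 2/5 × log_10[(2/5)/(7/30)] = 0.0936
  x=2: 6/25 × log_10[(6/25)/(3/10)] = -0.0233
D_KL(P||Q) = 0.0298 dits

D_KL(P||Q) = 0.0298 ≥ 0 ✓

This non-negativity is a fundamental property: relative entropy cannot be negative because it measures how different Q is from P.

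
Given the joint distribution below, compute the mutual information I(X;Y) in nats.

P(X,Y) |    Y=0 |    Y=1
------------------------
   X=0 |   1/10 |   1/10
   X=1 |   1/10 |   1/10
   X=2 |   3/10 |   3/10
0.0000 nats

Mutual information: I(X;Y) = H(X) + H(Y) - H(X,Y)

Marginals:
P(X) = (1/5, 1/5, 3/5), H(X) = 0.9503 nats
P(Y) = (1/2, 1/2), H(Y) = 0.6931 nats

Joint entropy: H(X,Y) = 1.6434 nats

I(X;Y) = 0.9503 + 0.6931 - 1.6434 = 0.0000 nats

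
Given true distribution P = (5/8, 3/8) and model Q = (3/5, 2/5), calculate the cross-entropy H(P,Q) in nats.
0.6629 nats

Cross-entropy: H(P,Q) = -Σ p(x) log q(x)

Alternatively: H(P,Q) = H(P) + D_KL(P||Q)
H(P) = 0.6616 nats
D_KL(P||Q) = 0.0013 nats

H(P,Q) = 0.6616 + 0.0013 = 0.6629 nats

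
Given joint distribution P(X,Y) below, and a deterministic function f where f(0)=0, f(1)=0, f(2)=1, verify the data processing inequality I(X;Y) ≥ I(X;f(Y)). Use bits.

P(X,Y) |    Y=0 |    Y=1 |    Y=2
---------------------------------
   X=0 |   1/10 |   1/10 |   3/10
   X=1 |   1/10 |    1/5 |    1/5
I(X;Y) = 0.0390, I(X;f(Y)) = 0.0290, inequality holds: 0.0390 ≥ 0.0290

Data Processing Inequality: For any Markov chain X → Y → Z, we have I(X;Y) ≥ I(X;Z).

Here Z = f(Y) is a deterministic function of Y, forming X → Y → Z.

Original I(X;Y) = 0.0390 bits

After applying f:
P(X,Z) where Z=f(Y):
- P(X,Z=0) = P(X,Y=0) + P(X,Y=1)
- P(X,Z=1) = P(X,Y=2)

I(X;Z) = I(X;f(Y)) = 0.0290 bits

Verification: 0.0390 ≥ 0.0290 ✓

Information cannot be created by processing; the function f can only lose information about X.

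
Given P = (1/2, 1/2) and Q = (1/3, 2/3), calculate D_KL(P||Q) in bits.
0.0850 bits

KL divergence: D_KL(P||Q) = Σ p(x) log(p(x)/q(x))

Computing term by term:
  x=0: 1/2 × log_2[(1/2)/(1/3)] = 1/2 × 0.5850 = 0.2925
  x=1: 1/2 × log_2[(1/2)/(2/3)] = 1/2 × -0.4150 = -0.2075

D_KL(P||Q) = 0.0850 bits

Note: KL divergence is always non-negative and equals 0 iff P = Q.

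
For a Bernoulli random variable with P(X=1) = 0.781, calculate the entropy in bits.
0.7583 bits

The binary entropy function is:
H(p) = -p log(p) - (1-p) log(1-p)

H(0.781) = -0.781 × log_2(0.781) - 0.219 × log_2(0.219)
H(0.781) = 0.7583 bits

Note: Binary entropy is maximized at p=0.5 (H=1 bit) and minimized at p=0 or p=1 (H=0).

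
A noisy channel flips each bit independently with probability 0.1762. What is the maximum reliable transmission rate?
0.3283 bits

For a binary symmetric channel (BSC) with error probability p:
Capacity C = 1 - H(p) bits per symbol

where H(p) = -p log₂(p) - (1-p) log₂(1-p) is the binary entropy function.

H(0.1762) = 0.6717 bits
C = 1 - 0.6717 = 0.3283 bits per symbol

This means we can reliably transmit up to 0.3283 bits of information per channel use.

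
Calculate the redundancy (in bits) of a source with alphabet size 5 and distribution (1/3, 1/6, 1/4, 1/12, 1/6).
0.1332 bits

Redundancy measures how far a source is from maximum entropy:
R = H_max - H(X)

Maximum entropy for 5 symbols: H_max = log_2(5) = 2.3219 bits
Actual entropy: H(X) = 2.1887 bits
Redundancy: R = 2.3219 - 2.1887 = 0.1332 bits

This redundancy represents potential for compression: the source could be compressed by 0.1332 bits per symbol.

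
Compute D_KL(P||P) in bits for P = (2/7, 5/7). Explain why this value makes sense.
0.0000 bits

KL divergence satisfies the Gibbs inequality: D_KL(P||Q) ≥ 0 for all distributions P, Q.

D_KL(P||Q) = Σ p(x) log(p(x)/q(x))
Each term is p(x) × log_2(p(x)/p(x)) = p(x) × log_2(1) = 0, so the sum is 0.
D_KL(P||Q) = 0.0000 bits

When P = Q, the KL divergence is exactly 0, as there is no 'divergence' between identical distributions.

This non-negativity is a fundamental property: relative entropy cannot be negative because it measures how different Q is from P.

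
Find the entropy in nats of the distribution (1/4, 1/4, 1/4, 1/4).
1.3863 nats

Shannon entropy is H(X) = -Σ p(x) log p(x).

For P = (1/4, 1/4, 1/4, 1/4):
H = -1/4 × log_e(1/4) -1/4 × log_e(1/4) -1/4 × log_e(1/4) -1/4 × log_e(1/4)
H = 1.3863 nats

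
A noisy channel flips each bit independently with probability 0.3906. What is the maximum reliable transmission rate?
0.0348 bits

For a binary symmetric channel (BSC) with error probability p:
Capacity C = 1 - H(p) bits per symbol

where H(p) = -p log₂(p) - (1-p) log₂(1-p) is the binary entropy function.

H(0.3906) = 0.9652 bits
C = 1 - 0.9652 = 0.0348 bits per symbol

This means we can reliably transmit up to 0.0348 bits of information per channel use.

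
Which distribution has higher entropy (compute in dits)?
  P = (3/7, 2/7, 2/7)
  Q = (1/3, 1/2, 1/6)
P

Computing entropies in dits:
H(P) = 0.4686
H(Q) = 0.4392

Distribution P has higher entropy.

Intuition: The distribution closer to uniform (more spread out) has higher entropy.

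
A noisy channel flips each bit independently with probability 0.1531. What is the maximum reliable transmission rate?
0.3825 bits

For a binary symmetric channel (BSC) with error probability p:
Capacity C = 1 - H(p) bits per symbol

where H(p) = -p log₂(p) - (1-p) log₂(1-p) is the binary entropy function.

H(0.1531) = 0.6175 bits
C = 1 - 0.6175 = 0.3825 bits per symbol

This means we can reliably transmit up to 0.3825 bits of information per channel use.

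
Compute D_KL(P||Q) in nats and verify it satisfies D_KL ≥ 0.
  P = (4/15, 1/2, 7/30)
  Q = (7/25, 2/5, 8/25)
0.0249 nats

KL divergence satisfies the Gibbs inequality: D_KL(P||Q) ≥ 0 for all distributions P, Q.

D_KL(P||Q) = Σ p(x) log(p(x)/q(x))
Term by term:
  x=0: 4/15 × log_e[(4/15)/(7/25)] = -0.0130
  x=1: 1/2 × log_e[(1/2)/(2/5)] = 0.1116
  x=2: 7/30 × log_e[(7/30)/(8/25)] = -0.0737
D_KL(P||Q) = 0.0249 nats

D_KL(P||Q) = 0.0249 ≥ 0 ✓

This non-negativity is a fundamental property: relative entropy cannot be negative because it measures how different Q is from P.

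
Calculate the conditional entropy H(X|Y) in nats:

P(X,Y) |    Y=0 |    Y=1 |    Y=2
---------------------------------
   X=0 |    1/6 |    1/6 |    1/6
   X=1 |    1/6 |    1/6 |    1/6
0.6931 nats

Using the chain rule: H(X|Y) = H(X,Y) - H(Y)

First, compute H(X,Y) = 1.7918 nats

Marginal P(Y) = (1/3, 1/3, 1/3)
H(Y) = 1.0986 nats

H(X|Y) = H(X,Y) - H(Y) = 1.7918 - 1.0986 = 0.6931 nats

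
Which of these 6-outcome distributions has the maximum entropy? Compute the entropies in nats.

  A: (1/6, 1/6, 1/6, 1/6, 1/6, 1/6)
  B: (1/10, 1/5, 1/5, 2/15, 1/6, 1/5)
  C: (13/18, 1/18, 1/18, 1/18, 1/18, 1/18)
A

For a discrete distribution over n outcomes, entropy is maximized by the uniform distribution.

Computing entropies:
H(A) = 1.7918 nats
H(B) = 1.7632 nats
H(C) = 1.0379 nats

The uniform distribution (where all probabilities equal 1/6) achieves the maximum entropy of log_e(6) = 1.7918 nats.

Distribution A has the highest entropy.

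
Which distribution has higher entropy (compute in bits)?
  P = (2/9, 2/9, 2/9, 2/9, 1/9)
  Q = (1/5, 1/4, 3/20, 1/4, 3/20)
Q

Computing entropies in bits:
H(P) = 2.2810
H(Q) = 2.2855

Distribution Q has higher entropy.

Intuition: The distribution closer to uniform (more spread out) has higher entropy.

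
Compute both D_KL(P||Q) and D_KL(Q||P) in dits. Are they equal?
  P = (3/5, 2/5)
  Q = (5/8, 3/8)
D_KL(P||Q) = 0.0006, D_KL(Q||P) = 0.0006

KL divergence is not symmetric: D_KL(P||Q) ≠ D_KL(Q||P) in general.

D_KL(P||Q) = 0.0006 dits
D_KL(Q||P) = 0.0006 dits

In this case they happen to be equal (to 4 decimal places).

This asymmetry is why KL divergence is not a true distance metric.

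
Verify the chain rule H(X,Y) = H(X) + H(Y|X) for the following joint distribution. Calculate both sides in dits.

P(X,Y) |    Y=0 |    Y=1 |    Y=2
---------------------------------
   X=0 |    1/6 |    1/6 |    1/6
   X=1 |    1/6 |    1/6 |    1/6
H(X,Y) = 0.7782, H(X) = 0.3010, H(Y|X) = 0.4771 (all in dits)

Chain rule: H(X,Y) = H(X) + H(Y|X)

Left side — joint entropy directly:
H(X,Y) = -Σ p(x,y) log p(x,y) = 0.7782 dits

Right side — compute H(Y|X) from the conditional distributions:
P(X) = (1/2, 1/2), so H(X) = 0.3010 dits
H(Y|X) = Σ_x P(X=x) · H(Y|X=x):
  P(Y|X=0) = (1/3, 1/3, 1/3), H(Y|X=0) = 0.4771, weight P(X=0) = 1/2
  P(Y|X=1) = (1/3, 1/3, 1/3), H(Y|X=1) = 0.4771, weight P(X=1) = 1/2
H(Y|X) = 0.4771 dits

H(X) + H(Y|X) = 0.3010 + 0.4771 = 0.7782 dits

Both sides equal 0.7782 dits. ✓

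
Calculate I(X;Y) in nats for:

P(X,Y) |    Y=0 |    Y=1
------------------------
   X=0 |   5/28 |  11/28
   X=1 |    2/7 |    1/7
0.0629 nats

Mutual information: I(X;Y) = H(X) + H(Y) - H(X,Y)

Marginals:
P(X) = (4/7, 3/7), H(X) = 0.6829 nats
P(Y) = (13/28, 15/28), H(Y) = 0.6906 nats

Joint entropy: H(X,Y) = 1.3106 nats

I(X;Y) = 0.6829 + 0.6906 - 1.3106 = 0.0629 nats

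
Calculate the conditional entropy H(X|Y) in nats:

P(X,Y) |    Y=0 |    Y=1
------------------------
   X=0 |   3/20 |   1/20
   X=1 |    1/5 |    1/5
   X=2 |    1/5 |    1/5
1.0338 nats

Using the chain rule: H(X|Y) = H(X,Y) - H(Y)

First, compute H(X,Y) = 1.7219 nats

Marginal P(Y) = (11/20, 9/20)
H(Y) = 0.6881 nats

H(X|Y) = H(X,Y) - H(Y) = 1.7219 - 0.6881 = 1.0338 nats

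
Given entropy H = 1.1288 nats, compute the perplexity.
3.0919

Perplexity is e^H (or exp(H) for natural log).

H = 1.1288 nats
Perplexity = e^1.1288 = 3.0919

Interpretation: The model's uncertainty is equivalent to choosing uniformly among 3.1 options.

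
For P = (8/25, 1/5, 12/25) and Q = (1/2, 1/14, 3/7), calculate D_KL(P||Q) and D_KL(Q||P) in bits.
D_KL(P||Q) = 0.1695, D_KL(Q||P) = 0.1458

KL divergence is not symmetric: D_KL(P||Q) ≠ D_KL(Q||P) in general.

D_KL(P||Q) = 0.1695 bits
D_KL(Q||P) = 0.1458 bits

No, they are not equal!

This asymmetry is why KL divergence is not a true distance metric.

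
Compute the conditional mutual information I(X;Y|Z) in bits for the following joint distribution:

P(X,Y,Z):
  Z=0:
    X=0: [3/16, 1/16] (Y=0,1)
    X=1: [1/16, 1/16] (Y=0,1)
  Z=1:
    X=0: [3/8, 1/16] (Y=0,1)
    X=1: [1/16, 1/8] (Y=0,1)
0.1363 bits

Conditional mutual information: I(X;Y|Z) = H(X|Z) + H(Y|Z) - H(X,Y|Z)

H(Z) = 0.9544
H(X,Z) = 1.8496 → H(X|Z) = 0.8952
H(Y,Z) = 1.8496 → H(Y|Z) = 0.8952
H(X,Y,Z) = 2.6085 → H(X,Y|Z) = 1.6540

I(X;Y|Z) = 0.8952 + 0.8952 - 1.6540 = 0.1363 bits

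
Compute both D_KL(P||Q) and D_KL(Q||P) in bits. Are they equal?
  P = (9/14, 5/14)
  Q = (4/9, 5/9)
D_KL(P||Q) = 0.1147, D_KL(Q||P) = 0.1175

KL divergence is not symmetric: D_KL(P||Q) ≠ D_KL(Q||P) in general.

D_KL(P||Q) = 0.1147 bits
D_KL(Q||P) = 0.1175 bits

No, they are not equal!

This asymmetry is why KL divergence is not a true distance metric.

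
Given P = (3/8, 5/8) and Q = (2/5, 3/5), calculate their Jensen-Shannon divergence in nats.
0.0003 nats

Jensen-Shannon divergence is:
JSD(P||Q) = 0.5 × D_KL(P||M) + 0.5 × D_KL(Q||M)
where M = 0.5 × (P + Q) is the mixture distribution.

M = 0.5 × (3/8, 5/8) + 0.5 × (2/5, 3/5) = (0.3875, 0.6125)

D_KL(P||M) = 0.0003 nats
D_KL(Q||M) = 0.0003 nats

JSD(P||Q) = 0.5 × 0.0003 + 0.5 × 0.0003 = 0.0003 nats

Unlike KL divergence, JSD is symmetric and bounded: 0 ≤ JSD ≤ log(2).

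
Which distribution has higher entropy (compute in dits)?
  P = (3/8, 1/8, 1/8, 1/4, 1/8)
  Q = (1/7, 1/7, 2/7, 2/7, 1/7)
Q

Computing entropies in dits:
H(P) = 0.6489
H(Q) = 0.6731

Distribution Q has higher entropy.

Intuition: The distribution closer to uniform (more spread out) has higher entropy.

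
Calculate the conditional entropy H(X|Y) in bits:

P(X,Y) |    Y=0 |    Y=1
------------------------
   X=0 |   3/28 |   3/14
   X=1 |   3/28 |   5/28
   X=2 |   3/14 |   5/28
1.5454 bits

Using the chain rule: H(X|Y) = H(X,Y) - H(Y)

First, compute H(X,Y) = 2.5306 bits

Marginal P(Y) = (3/7, 4/7)
H(Y) = 0.9852 bits

H(X|Y) = H(X,Y) - H(Y) = 2.5306 - 0.9852 = 1.5454 bits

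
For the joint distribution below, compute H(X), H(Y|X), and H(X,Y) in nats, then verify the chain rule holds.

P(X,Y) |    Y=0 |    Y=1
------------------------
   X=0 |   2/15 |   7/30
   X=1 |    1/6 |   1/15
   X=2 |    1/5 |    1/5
H(X,Y) = 1.7312, H(X) = 1.0740, H(Y|X) = 0.6572 (all in nats)

Chain rule: H(X,Y) = H(X) + H(Y|X)

Left side — joint entropy directly:
H(X,Y) = -Σ p(x,y) log p(x,y) = 1.7312 nats

Right side — compute H(Y|X) from the conditional distributions:
P(X) = (11/30, 7/30, 2/5), so H(X) = 1.0740 nats
H(Y|X) = Σ_x P(X=x) · H(Y|X=x):
  P(Y|X=0) = (4/11, 7/11), H(Y|X=0) = 0.6555, weight P(X=0) = 11/30
  P(Y|X=1) = (5/7, 2/7), H(Y|X=1) = 0.5983, weight P(X=1) = 7/30
  P(Y|X=2) = (1/2, 1/2), H(Y|X=2) = 0.6931, weight P(X=2) = 2/5
H(Y|X) = 0.6572 nats

H(X) + H(Y|X) = 1.0740 + 0.6572 = 1.7312 nats

Both sides equal 1.7312 nats. ✓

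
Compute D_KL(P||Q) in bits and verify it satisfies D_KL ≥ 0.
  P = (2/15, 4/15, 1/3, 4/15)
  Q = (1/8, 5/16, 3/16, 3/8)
0.0969 bits

KL divergence satisfies the Gibbs inequality: D_KL(P||Q) ≥ 0 for all distributions P, Q.

D_KL(P||Q) = Σ p(x) log(p(x)/q(x))
Term by term:
  x=0: 2/15 × log_2[(2/15)/(1/8)] = 0.0124
  x=1: 4/15 × log_2[(4/15)/(5/16)] = -0.0610
  x=2: 1/3 × log_2[(1/3)/(3/16)] = 0.2767
  x=3: 4/15 × log_2[(4/15)/(3/8)] = -0.1312
D_KL(P||Q) = 0.0969 bits

D_KL(P||Q) = 0.0969 ≥ 0 ✓

This non-negativity is a fundamental property: relative entropy cannot be negative because it measures how different Q is from P.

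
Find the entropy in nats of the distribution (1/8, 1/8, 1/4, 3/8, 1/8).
1.4942 nats

Shannon entropy is H(X) = -Σ p(x) log p(x).

For P = (1/8, 1/8, 1/4, 3/8, 1/8):
H = -1/8 × log_e(1/8) -1/8 × log_e(1/8) -1/4 × log_e(1/4) -3/8 × log_e(3/8) -1/8 × log_e(1/8)
H = 1.4942 nats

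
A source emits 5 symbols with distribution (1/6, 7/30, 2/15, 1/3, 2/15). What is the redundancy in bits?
0.0977 bits

Redundancy measures how far a source is from maximum entropy:
R = H_max - H(X)

Maximum entropy for 5 symbols: H_max = log_2(5) = 2.3219 bits
Actual entropy: H(X) = 2.2242 bits
Redundancy: R = 2.3219 - 2.2242 = 0.0977 bits

This redundancy represents potential for compression: the source could be compressed by 0.0977 bits per symbol.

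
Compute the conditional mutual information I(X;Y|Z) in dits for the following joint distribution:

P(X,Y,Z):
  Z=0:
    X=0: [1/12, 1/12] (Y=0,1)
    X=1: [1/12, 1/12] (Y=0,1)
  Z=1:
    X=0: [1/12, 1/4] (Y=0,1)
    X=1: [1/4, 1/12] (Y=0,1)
0.0379 dits

Conditional mutual information: I(X;Y|Z) = H(X|Z) + H(Y|Z) - H(X,Y|Z)

H(Z) = 0.2764
H(X,Z) = 0.5775 → H(X|Z) = 0.3010
H(Y,Z) = 0.5775 → H(Y|Z) = 0.3010
H(X,Y,Z) = 0.8406 → H(X,Y|Z) = 0.5642

I(X;Y|Z) = 0.3010 + 0.3010 - 0.5642 = 0.0379 dits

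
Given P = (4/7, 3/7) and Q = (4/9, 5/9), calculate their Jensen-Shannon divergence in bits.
0.0117 bits

Jensen-Shannon divergence is:
JSD(P||Q) = 0.5 × D_KL(P||M) + 0.5 × D_KL(Q||M)
where M = 0.5 × (P + Q) is the mixture distribution.

M = 0.5 × (4/7, 3/7) + 0.5 × (4/9, 5/9) = (0.507937, 0.492063)

D_KL(P||M) = 0.0117 bits
D_KL(Q||M) = 0.0117 bits

JSD(P||Q) = 0.5 × 0.0117 + 0.5 × 0.0117 = 0.0117 bits

Unlike KL divergence, JSD is symmetric and bounded: 0 ≤ JSD ≤ log(2).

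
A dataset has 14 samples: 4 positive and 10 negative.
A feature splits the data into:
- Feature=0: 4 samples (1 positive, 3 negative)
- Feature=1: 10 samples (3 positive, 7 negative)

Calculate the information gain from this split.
0.0018 bits

Information Gain = H(Y) - H(Y|Feature)

Before split:
P(positive) = 4/14 = 0.2857
H(Y) = 0.8631 bits

After split:
Feature=0: H = 0.8113 bits (weight = 4/14)
Feature=1: H = 0.8813 bits (weight = 10/14)
H(Y|Feature) = (4/14)×0.8113 + (10/14)×0.8813 = 0.8613 bits

Information Gain = 0.8631 - 0.8613 = 0.0018 bits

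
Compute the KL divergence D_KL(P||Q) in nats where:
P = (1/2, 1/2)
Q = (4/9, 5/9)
0.0062 nats

KL divergence: D_KL(P||Q) = Σ p(x) log(p(x)/q(x))

Computing term by term:
  x=0: 1/2 × log_e[(1/2)/(4/9)] = 1/2 × 0.1178 = 0.0589
  x=1: 1/2 × log_e[(1/2)/(5/9)] = 1/2 × -0.1054 = -0.0527

D_KL(P||Q) = 0.0062 nats

Note: KL divergence is always non-negative and equals 0 iff P = Q.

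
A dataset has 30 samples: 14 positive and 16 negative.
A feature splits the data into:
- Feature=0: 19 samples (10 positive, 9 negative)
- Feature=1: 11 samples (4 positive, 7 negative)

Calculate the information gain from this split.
0.0180 bits

Information Gain = H(Y) - H(Y|Feature)

Before split:
P(positive) = 14/30 = 0.4667
H(Y) = 0.9968 bits

After split:
Feature=0: H = 0.9980 bits (weight = 19/30)
Feature=1: H = 0.9457 bits (weight = 11/30)
H(Y|Feature) = (19/30)×0.9980 + (11/30)×0.9457 = 0.9788 bits

Information Gain = 0.9968 - 0.9788 = 0.0180 bits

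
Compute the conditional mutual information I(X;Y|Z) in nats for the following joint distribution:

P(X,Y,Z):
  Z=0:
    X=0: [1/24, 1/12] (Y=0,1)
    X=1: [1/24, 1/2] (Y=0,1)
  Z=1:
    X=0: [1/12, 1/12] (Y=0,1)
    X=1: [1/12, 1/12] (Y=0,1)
0.0247 nats

Conditional mutual information: I(X;Y|Z) = H(X|Z) + H(Y|Z) - H(X,Y|Z)

H(Z) = 0.6365
H(X,Z) = 1.1893 → H(X|Z) = 0.5528
H(Y,Z) = 1.1187 → H(Y|Z) = 0.4822
H(X,Y,Z) = 1.6468 → H(X,Y|Z) = 1.0103

I(X;Y|Z) = 0.5528 + 0.4822 - 1.0103 = 0.0247 nats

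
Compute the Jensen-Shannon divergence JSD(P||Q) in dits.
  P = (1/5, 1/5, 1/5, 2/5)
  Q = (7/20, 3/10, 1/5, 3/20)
0.0195 dits

Jensen-Shannon divergence is:
JSD(P||Q) = 0.5 × D_KL(P||M) + 0.5 × D_KL(Q||M)
where M = 0.5 × (P + Q) is the mixture distribution.

M = 0.5 × (1/5, 1/5, 1/5, 2/5) + 0.5 × (7/20, 3/10, 1/5, 3/20) = (11/40, 1/4, 1/5, 11/40)

D_KL(P||M) = 0.0180 dits
D_KL(Q||M) = 0.0209 dits

JSD(P||Q) = 0.5 × 0.0180 + 0.5 × 0.0209 = 0.0195 dits

Unlike KL divergence, JSD is symmetric and bounded: 0 ≤ JSD ≤ log(2).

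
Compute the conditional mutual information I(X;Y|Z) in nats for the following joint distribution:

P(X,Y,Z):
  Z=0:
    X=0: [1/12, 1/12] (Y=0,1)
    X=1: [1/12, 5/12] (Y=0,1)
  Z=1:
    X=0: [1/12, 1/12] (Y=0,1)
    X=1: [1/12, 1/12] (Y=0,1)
0.0341 nats

Conditional mutual information: I(X;Y|Z) = H(X|Z) + H(Y|Z) - H(X,Y|Z)

H(Z) = 0.6365
H(X,Z) = 1.2425 → H(X|Z) = 0.6059
H(Y,Z) = 1.2425 → H(Y|Z) = 0.6059
H(X,Y,Z) = 1.8143 → H(X,Y|Z) = 1.1778

I(X;Y|Z) = 0.6059 + 0.6059 - 1.1778 = 0.0341 nats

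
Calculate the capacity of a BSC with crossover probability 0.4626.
0.0040 bits

For a binary symmetric channel (BSC) with error probability p:
Capacity C = 1 - H(p) bits per symbol

where H(p) = -p log₂(p) - (1-p) log₂(1-p) is the binary entropy function.

H(0.4626) = 0.9960 bits
C = 1 - 0.9960 = 0.0040 bits per symbol

This means we can reliably transmit up to 0.0040 bits of information per channel use.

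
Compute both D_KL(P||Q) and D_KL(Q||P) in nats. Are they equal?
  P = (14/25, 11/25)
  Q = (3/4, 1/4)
D_KL(P||Q) = 0.0851, D_KL(Q||P) = 0.0778

KL divergence is not symmetric: D_KL(P||Q) ≠ D_KL(Q||P) in general.

D_KL(P||Q) = 0.0851 nats
D_KL(Q||P) = 0.0778 nats

No, they are not equal!

This asymmetry is why KL divergence is not a true distance metric.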